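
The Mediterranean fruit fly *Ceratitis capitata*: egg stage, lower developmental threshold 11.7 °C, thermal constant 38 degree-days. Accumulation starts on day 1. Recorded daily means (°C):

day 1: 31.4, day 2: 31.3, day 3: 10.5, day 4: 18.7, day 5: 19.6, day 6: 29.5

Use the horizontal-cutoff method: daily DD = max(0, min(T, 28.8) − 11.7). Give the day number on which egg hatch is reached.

day 4

Daily DD above 11.7 °C (capped at 17.1): 17.1, 17.1, 0.0, 7.0, 7.9, 17.1.
Cumulative: 17.1, 34.2, 34.2, 41.2, 49.1, 66.2.
The total first reaches 38 DD on day 4.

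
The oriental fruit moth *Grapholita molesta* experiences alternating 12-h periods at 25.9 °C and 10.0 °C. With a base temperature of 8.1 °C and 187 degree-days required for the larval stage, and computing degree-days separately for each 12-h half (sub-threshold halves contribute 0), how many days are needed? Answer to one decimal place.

Day half: max(0, 25.9 − 8.1) × 0.5 = 17.8 × 0.5 = 8.90 DD.
Night half: max(0, 10.0 − 8.1) × 0.5 = 1.9 × 0.5 = 0.95 DD.
Per 24 h: 9.85 DD/day.
Duration = 187 / 9.85 = 18.985 ≈ 19.0 days.

19.0 days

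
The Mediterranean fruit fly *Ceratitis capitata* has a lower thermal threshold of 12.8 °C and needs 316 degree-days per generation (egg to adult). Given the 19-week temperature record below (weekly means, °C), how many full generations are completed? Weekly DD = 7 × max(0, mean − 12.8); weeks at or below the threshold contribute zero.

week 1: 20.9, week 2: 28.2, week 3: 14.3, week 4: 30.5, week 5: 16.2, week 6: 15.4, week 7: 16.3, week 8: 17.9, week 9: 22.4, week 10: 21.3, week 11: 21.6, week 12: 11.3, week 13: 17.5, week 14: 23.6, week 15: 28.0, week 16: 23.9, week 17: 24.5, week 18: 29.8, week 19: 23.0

3 generations

Weekly DD (7 × max(0, T̄ − 12.8)): 56.7, 107.8, 10.5, 123.9, 23.8, 18.2, 24.5, 35.7, 67.2, 59.5, 61.6, 0.0, 32.9, 75.6, 106.4, 77.7, 81.9, 119.0, 71.4.
Season total = 1154.3 DD.
Complete generations = ⌊1154.3 / 316⌋ = 3.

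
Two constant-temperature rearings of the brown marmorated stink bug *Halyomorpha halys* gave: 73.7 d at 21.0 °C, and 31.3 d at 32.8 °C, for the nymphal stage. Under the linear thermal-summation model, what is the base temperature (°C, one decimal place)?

Under the model K = D·(T − T_b), so D₁·(T₁ − T_b) = D₂·(T₂ − T_b).
73.7·(21.0 − T_b) = 31.3·(32.8 − T_b)
T_b = (73.7·21.0 − 31.3·32.8) / (73.7 − 31.3) = 521.06 / 42.4 = 12.289 °C ≈ 12.3 °C.

12.3 °C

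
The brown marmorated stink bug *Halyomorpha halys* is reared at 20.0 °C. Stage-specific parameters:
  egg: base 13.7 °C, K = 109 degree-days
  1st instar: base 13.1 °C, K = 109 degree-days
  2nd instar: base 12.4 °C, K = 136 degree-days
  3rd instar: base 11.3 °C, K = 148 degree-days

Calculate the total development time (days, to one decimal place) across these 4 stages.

egg: 109 / (20.0 − 13.7) = 109 / 6.3 = 17.302 d.
1st instar: 109 / (20.0 − 13.1) = 109 / 6.9 = 15.797 d.
2nd instar: 136 / (20.0 − 12.4) = 136 / 7.6 = 17.895 d.
3rd instar: 148 / (20.0 − 11.3) = 148 / 8.7 = 17.011 d.
Sum = 68.005 ≈ 68.0 days.

68.0 days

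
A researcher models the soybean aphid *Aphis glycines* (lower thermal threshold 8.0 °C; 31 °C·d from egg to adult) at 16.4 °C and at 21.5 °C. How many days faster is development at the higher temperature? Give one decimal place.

1.4 days

At 16.4 °C: 31 / (16.4 − 8.0) = 31 / 8.4 = 3.690 d.
At 21.5 °C: 31 / (21.5 − 8.0) = 31 / 13.5 = 2.296 d.
Difference = |3.690 − 2.296| = 1.394 ≈ 1.4 days.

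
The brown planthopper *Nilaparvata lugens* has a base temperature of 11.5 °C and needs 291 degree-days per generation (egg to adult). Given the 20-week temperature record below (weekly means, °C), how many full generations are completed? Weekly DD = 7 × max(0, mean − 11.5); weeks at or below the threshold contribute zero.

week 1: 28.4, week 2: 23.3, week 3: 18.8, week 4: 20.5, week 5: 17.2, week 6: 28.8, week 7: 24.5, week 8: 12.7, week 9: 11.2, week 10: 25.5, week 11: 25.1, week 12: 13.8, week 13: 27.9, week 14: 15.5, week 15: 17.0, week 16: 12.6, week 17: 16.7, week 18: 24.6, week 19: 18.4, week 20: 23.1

Weekly DD (7 × max(0, T̄ − 11.5)): 118.3, 82.6, 51.1, 63.0, 39.9, 121.1, 91.0, 8.4, 0.0, 98.0, 95.2, 16.1, 114.8, 28.0, 38.5, 7.7, 36.4, 91.7, 48.3, 81.2.
Season total = 1231.3 DD.
Complete generations = ⌊1231.3 / 291⌋ = 4.

4 generations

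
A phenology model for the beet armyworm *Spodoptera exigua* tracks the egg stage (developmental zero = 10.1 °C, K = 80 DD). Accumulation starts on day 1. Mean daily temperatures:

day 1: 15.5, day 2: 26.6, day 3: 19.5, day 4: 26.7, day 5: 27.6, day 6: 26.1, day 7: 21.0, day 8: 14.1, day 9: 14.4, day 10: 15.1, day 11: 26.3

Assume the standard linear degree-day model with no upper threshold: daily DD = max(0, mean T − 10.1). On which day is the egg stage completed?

Daily DD above 10.1 °C: 5.4, 16.5, 9.4, 16.6, 17.5, 16.0, 10.9, 4.0, 4.3, 5.0, 16.2.
Cumulative: 5.4, 21.9, 31.3, 47.9, 65.4, 81.4, 92.3, 96.3, 100.6, 105.6, 121.8.
The total first reaches 80 DD on day 6.

day 6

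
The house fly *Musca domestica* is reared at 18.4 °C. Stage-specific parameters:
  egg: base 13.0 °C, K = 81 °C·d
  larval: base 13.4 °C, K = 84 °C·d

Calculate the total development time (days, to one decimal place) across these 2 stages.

egg: 81 / (18.4 − 13.0) = 81 / 5.4 = 15.000 d.
larval: 84 / (18.4 − 13.4) = 84 / 5.0 = 16.800 d.
Sum = 31.800 ≈ 31.8 days.

31.8 days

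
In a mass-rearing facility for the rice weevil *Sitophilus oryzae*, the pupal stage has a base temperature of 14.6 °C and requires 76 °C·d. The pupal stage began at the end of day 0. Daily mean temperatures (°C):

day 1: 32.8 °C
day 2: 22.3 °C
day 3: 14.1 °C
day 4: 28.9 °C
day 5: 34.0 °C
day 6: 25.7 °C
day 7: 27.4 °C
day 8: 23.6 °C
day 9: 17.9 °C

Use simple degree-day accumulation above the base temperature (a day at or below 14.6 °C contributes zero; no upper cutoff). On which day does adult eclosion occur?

Daily DD above 14.6 °C: 18.2, 7.7, 0.0, 14.3, 19.4, 11.1, 12.8, 9.0, 3.3.
Cumulative: 18.2, 25.9, 25.9, 40.2, 59.6, 70.7, 83.5, 92.5, 95.8.
The total first reaches 76 DD on day 7.

day 7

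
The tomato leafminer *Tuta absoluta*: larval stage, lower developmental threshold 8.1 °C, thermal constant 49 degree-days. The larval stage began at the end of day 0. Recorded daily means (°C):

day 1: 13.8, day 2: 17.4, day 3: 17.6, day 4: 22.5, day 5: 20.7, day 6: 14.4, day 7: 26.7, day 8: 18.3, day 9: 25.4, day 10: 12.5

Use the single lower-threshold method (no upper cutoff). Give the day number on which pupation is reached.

Daily DD above 8.1 °C: 5.7, 9.3, 9.5, 14.4, 12.6, 6.3, 18.6, 10.2, 17.3, 4.4.
Cumulative: 5.7, 15.0, 24.5, 38.9, 51.5, 57.8, 76.4, 86.6, 103.9, 108.3.
The total first reaches 49 DD on day 5.

day 5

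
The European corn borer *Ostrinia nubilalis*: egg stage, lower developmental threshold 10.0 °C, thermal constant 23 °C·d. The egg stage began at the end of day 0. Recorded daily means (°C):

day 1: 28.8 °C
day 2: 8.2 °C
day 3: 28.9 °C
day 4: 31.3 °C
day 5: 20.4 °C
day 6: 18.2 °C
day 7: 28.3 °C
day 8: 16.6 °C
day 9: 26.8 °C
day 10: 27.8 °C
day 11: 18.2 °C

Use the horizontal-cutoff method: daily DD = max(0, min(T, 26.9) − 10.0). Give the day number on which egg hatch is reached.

Daily DD above 10.0 °C (capped at 16.9): 16.9, 0.0, 16.9, 16.9, 10.4, 8.2, 16.9, 6.6, 16.8, 16.9, 8.2.
Cumulative: 16.9, 16.9, 33.8, 50.7, 61.1, 69.3, 86.2, 92.8, 109.6, 126.5, 134.7.
The total first reaches 23 DD on day 3.

day 3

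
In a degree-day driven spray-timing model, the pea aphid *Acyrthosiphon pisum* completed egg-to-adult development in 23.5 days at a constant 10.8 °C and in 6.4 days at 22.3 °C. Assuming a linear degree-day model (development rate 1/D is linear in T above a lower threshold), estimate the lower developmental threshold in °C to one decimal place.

Linear rate model ⇒ the product D·(T − T_b) is constant across temperatures.
23.5·(10.8 − T_b) = 6.4·(22.3 − T_b)
T_b = (23.5·10.8 − 6.4·22.3) / (23.5 − 6.4) = 111.08 / 17.1 = 6.496 °C ≈ 6.5 °C.

6.5 °C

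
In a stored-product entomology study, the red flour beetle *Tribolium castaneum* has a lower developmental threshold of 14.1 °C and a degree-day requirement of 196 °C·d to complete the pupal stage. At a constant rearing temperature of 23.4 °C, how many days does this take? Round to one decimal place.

Daily accumulation = 23.4 − 14.1 = 9.3 DD/day.
Duration = 196 / 9.3 = 21.075 ≈ 21.1 days.

21.1 days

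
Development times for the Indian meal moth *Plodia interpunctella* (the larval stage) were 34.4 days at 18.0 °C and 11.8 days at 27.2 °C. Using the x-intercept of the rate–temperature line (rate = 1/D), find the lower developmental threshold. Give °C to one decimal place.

Linear rate model ⇒ the product D·(T − T_b) is constant across temperatures.
34.4·(18.0 − T_b) = 11.8·(27.2 − T_b)
T_b = (34.4·18.0 − 11.8·27.2) / (34.4 − 11.8) = 298.24 / 22.6 = 13.196 °C ≈ 13.2 °C.

13.2 °C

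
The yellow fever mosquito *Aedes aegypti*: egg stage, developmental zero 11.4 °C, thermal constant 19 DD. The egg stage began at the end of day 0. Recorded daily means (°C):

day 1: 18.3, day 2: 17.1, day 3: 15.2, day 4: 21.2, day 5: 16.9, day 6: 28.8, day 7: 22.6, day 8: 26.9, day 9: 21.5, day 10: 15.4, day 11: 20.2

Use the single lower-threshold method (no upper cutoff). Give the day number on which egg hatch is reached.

day 4

Daily DD above 11.4 °C: 6.9, 5.7, 3.8, 9.8, 5.5, 17.4, 11.2, 15.5, 10.1, 4.0, 8.8.
Cumulative: 6.9, 12.6, 16.4, 26.2, 31.7, 49.1, 60.3, 75.8, 85.9, 89.9, 98.7.
The total first reaches 19 DD on day 4.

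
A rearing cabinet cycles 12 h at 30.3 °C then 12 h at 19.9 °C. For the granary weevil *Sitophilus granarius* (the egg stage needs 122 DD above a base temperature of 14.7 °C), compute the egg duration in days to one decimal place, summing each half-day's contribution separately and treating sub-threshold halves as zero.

11.7 days

Day half: max(0, 30.3 − 14.7) × 0.5 = 15.6 × 0.5 = 7.80 DD.
Night half: max(0, 19.9 − 14.7) × 0.5 = 5.2 × 0.5 = 2.60 DD.
Per 24 h: 10.40 DD/day.
Duration = 122 / 10.40 = 11.731 ≈ 11.7 days.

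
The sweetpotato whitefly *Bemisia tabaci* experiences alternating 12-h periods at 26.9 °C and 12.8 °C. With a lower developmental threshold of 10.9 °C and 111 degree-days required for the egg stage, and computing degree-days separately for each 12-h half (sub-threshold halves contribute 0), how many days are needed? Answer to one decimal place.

Day half: max(0, 26.9 − 10.9) × 0.5 = 16.0 × 0.5 = 8.00 DD.
Night half: max(0, 12.8 − 10.9) × 0.5 = 1.9 × 0.5 = 0.95 DD.
Per 24 h: 8.95 DD/day.
Duration = 111 / 8.95 = 12.402 ≈ 12.4 days.

12.4 days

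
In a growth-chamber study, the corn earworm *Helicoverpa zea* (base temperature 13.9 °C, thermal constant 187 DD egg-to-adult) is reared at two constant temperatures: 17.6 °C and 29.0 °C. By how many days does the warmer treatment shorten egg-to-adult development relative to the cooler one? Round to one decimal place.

At 17.6 °C: 187 / (17.6 − 13.9) = 187 / 3.7 = 50.541 d.
At 29.0 °C: 187 / (29.0 − 13.9) = 187 / 15.1 = 12.384 d.
Difference = |50.541 − 12.384| = 38.156 ≈ 38.2 days.

38.2 days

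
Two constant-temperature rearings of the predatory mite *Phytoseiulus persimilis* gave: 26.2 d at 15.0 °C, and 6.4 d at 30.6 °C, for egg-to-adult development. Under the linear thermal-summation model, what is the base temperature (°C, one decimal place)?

Equal thermal constants: D₁(T₁ − T_b) = D₂(T₂ − T_b).
26.2·(15.0 − T_b) = 6.4·(30.6 − T_b)
T_b = (26.2·15.0 − 6.4·30.6) / (26.2 − 6.4) = 197.16 / 19.8 = 9.958 °C ≈ 10.0 °C.

10.0 °C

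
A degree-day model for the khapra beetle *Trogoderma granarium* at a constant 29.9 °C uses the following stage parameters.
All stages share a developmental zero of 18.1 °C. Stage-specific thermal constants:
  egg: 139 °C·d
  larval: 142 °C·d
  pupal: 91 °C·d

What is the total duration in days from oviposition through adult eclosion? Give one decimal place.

31.5 days

Daily accumulation at 29.9 °C = 29.9 − 18.1 = 11.8 DD/day.
Total K = 139 + 142 + 91 = 372 DD.
Total duration = 372 / 11.8 = 31.525 ≈ 31.5 days.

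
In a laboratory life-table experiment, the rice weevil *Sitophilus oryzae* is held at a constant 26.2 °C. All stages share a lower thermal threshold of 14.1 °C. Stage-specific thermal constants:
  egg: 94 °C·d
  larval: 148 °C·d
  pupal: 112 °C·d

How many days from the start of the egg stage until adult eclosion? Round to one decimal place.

Daily accumulation at 26.2 °C = 26.2 − 14.1 = 12.1 DD/day.
Total K = 94 + 148 + 112 = 354 DD.
Total duration = 354 / 12.1 = 29.256 ≈ 29.3 days.

29.3 days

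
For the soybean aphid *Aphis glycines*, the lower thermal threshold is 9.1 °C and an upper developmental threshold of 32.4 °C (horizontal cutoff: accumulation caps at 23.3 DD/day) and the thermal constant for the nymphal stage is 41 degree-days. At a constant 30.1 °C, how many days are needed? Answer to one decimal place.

2.0 days

Daily accumulation = 30.1 − 9.1 = 21.0 DD/day.
Duration = 41 / 21.0 = 1.952 ≈ 2.0 days.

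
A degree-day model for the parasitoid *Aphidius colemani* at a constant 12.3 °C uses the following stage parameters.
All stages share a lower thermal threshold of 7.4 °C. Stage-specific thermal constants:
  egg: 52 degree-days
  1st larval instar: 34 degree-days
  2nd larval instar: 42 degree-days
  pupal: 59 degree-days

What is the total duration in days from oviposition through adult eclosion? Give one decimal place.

38.2 days

Daily accumulation at 12.3 °C = 12.3 − 7.4 = 4.9 DD/day.
Total K = 52 + 34 + 42 + 59 = 187 DD.
Total duration = 187 / 4.9 = 38.163 ≈ 38.2 days.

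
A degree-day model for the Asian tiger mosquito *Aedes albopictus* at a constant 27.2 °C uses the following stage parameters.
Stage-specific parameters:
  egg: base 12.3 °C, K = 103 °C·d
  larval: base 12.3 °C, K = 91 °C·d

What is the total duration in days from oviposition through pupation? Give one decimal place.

13.0 days

egg: 103 / (27.2 − 12.3) = 103 / 14.9 = 6.913 d.
larval: 91 / (27.2 − 12.3) = 91 / 14.9 = 6.107 d.
Sum = 13.020 ≈ 13.0 days.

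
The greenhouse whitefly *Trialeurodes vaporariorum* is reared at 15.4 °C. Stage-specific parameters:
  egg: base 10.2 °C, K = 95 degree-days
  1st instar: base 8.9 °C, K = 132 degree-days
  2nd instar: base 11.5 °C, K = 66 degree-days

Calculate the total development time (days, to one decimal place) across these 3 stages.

55.5 days

egg: 95 / (15.4 − 10.2) = 95 / 5.2 = 18.269 d.
1st instar: 132 / (15.4 − 8.9) = 132 / 6.5 = 20.308 d.
2nd instar: 66 / (15.4 − 11.5) = 66 / 3.9 = 16.923 d.
Sum = 55.500 ≈ 55.5 days.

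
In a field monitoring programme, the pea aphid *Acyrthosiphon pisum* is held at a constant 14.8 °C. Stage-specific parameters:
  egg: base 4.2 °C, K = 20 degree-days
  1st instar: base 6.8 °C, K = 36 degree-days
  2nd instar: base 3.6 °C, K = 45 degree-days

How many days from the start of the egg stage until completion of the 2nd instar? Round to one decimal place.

10.4 days

egg: 20 / (14.8 − 4.2) = 20 / 10.6 = 1.887 d.
1st instar: 36 / (14.8 − 6.8) = 36 / 8.0 = 4.500 d.
2nd instar: 45 / (14.8 − 3.6) = 45 / 11.2 = 4.018 d.
Sum = 10.405 ≈ 10.4 days.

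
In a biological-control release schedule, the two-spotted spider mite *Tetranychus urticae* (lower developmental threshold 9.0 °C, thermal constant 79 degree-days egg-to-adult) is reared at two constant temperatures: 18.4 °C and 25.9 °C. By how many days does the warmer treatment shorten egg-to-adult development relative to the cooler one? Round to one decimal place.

At 18.4 °C: 79 / (18.4 − 9.0) = 79 / 9.4 = 8.404 d.
At 25.9 °C: 79 / (25.9 − 9.0) = 79 / 16.9 = 4.675 d.
Difference = |8.404 − 4.675| = 3.730 ≈ 3.7 days.

3.7 days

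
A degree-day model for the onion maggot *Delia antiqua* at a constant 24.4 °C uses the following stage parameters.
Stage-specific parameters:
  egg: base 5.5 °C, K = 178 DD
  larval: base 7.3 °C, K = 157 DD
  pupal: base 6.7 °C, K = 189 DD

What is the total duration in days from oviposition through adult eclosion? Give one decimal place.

egg: 178 / (24.4 − 5.5) = 178 / 18.9 = 9.418 d.
larval: 157 / (24.4 − 7.3) = 157 / 17.1 = 9.181 d.
pupal: 189 / (24.4 − 6.7) = 189 / 17.7 = 10.678 d.
Sum = 29.277 ≈ 29.3 days.

29.3 days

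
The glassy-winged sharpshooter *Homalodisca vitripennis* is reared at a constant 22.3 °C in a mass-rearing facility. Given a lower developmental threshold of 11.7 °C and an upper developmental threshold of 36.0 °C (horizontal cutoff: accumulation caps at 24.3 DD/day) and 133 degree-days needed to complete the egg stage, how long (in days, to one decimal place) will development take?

Daily accumulation = 22.3 − 11.7 = 10.6 DD/day.
Duration = 133 / 10.6 = 12.547 ≈ 12.5 days.

12.5 days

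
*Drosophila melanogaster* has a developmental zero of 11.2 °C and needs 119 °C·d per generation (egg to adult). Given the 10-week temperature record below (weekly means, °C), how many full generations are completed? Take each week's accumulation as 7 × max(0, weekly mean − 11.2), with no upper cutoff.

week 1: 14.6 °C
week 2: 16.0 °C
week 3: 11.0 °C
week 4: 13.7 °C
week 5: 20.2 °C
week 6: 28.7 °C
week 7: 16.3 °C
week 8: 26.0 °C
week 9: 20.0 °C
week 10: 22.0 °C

Weekly DD (7 × max(0, T̄ − 11.2)): 23.8, 33.6, 0.0, 17.5, 63.0, 122.5, 35.7, 103.6, 61.6, 75.6.
Season total = 536.9 DD.
Complete generations = ⌊536.9 / 119⌋ = 4.

4 generations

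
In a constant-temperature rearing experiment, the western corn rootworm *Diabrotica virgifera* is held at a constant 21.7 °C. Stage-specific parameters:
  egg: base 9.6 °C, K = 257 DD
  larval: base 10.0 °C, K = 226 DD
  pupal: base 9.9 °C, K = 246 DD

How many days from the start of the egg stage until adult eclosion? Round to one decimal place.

egg: 257 / (21.7 − 9.6) = 257 / 12.1 = 21.240 d.
larval: 226 / (21.7 − 10.0) = 226 / 11.7 = 19.316 d.
pupal: 246 / (21.7 − 9.9) = 246 / 11.8 = 20.847 d.
Sum = 61.403 ≈ 61.4 days.

61.4 days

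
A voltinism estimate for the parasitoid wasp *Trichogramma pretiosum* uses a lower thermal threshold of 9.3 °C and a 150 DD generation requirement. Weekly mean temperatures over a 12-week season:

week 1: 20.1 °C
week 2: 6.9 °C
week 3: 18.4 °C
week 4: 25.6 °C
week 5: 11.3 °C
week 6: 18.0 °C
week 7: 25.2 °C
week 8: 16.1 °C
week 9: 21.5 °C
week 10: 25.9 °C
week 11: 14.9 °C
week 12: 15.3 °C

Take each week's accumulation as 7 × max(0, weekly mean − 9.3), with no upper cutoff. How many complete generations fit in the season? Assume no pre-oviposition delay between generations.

5 generations

Weekly DD (7 × max(0, T̄ − 9.3)): 75.6, 0.0, 63.7, 114.1, 14.0, 60.9, 111.3, 47.6, 85.4, 116.2, 39.2, 42.0.
Season total = 770.0 DD.
Complete generations = ⌊770.0 / 150⌋ = 5.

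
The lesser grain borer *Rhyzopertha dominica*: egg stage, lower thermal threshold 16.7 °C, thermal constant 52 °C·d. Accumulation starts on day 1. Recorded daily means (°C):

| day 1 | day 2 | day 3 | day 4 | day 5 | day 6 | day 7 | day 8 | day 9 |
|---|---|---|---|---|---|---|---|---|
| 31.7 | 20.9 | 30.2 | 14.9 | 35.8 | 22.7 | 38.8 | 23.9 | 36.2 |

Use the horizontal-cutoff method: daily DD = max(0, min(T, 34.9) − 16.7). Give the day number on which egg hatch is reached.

day 6

Daily DD above 16.7 °C (capped at 18.2): 15.0, 4.2, 13.5, 0.0, 18.2, 6.0, 18.2, 7.2, 18.2.
Cumulative: 15.0, 19.2, 32.7, 32.7, 50.9, 56.9, 75.1, 82.3, 100.5.
The total first reaches 52 DD on day 6.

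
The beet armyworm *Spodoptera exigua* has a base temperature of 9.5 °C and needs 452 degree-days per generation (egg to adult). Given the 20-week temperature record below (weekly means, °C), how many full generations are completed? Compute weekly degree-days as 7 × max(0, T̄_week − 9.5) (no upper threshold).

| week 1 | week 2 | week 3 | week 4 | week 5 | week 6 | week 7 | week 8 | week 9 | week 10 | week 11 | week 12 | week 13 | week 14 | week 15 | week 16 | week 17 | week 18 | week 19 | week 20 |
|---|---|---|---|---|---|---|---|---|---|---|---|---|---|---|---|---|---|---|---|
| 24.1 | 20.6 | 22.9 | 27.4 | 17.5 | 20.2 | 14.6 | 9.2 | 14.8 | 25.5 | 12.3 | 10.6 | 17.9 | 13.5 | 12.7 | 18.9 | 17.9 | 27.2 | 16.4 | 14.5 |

2 generations

Weekly DD (7 × max(0, T̄ − 9.5)): 102.2, 77.7, 93.8, 125.3, 56.0, 74.9, 35.7, 0.0, 37.1, 112.0, 19.6, 7.7, 58.8, 28.0, 22.4, 65.8, 58.8, 123.9, 48.3, 35.0.
Season total = 1183.0 DD.
Complete generations = ⌊1183.0 / 452⌋ = 2.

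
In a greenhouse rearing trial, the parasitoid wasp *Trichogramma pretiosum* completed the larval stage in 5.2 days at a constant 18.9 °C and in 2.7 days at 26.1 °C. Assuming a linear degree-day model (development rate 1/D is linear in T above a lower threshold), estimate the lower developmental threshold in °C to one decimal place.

11.1 °C

Linear rate model ⇒ the product D·(T − T_b) is constant across temperatures.
5.2·(18.9 − T_b) = 2.7·(26.1 − T_b)
T_b = (5.2·18.9 − 2.7·26.1) / (5.2 − 2.7) = 27.81 / 2.5 = 11.124 °C ≈ 11.1 °C.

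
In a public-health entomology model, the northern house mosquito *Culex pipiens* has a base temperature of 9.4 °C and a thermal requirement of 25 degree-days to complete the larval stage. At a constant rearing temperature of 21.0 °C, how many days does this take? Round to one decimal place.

Daily accumulation = 21.0 − 9.4 = 11.6 DD/day.
Duration = 25 / 11.6 = 2.155 ≈ 2.2 days.

2.2 days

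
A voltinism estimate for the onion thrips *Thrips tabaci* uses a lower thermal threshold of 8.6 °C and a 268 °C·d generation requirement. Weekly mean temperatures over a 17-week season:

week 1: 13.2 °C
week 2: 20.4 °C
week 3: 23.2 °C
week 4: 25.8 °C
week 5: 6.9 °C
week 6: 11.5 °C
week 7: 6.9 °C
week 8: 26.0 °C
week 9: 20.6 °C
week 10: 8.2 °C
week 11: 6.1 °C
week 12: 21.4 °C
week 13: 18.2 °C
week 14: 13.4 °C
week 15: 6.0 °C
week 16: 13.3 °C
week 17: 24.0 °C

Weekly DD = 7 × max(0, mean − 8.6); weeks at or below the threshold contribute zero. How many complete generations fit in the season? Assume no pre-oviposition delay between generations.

Weekly DD (7 × max(0, T̄ − 8.6)): 32.2, 82.6, 102.2, 120.4, 0.0, 20.3, 0.0, 121.8, 84.0, 0.0, 0.0, 89.6, 67.2, 33.6, 0.0, 32.9, 107.8.
Season total = 894.6 DD.
Complete generations = ⌊894.6 / 268⌋ = 3.

3 generations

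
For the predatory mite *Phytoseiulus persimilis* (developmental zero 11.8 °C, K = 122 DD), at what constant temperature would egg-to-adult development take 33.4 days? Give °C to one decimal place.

Required daily accumulation = 122 / 33.4 = 3.653 DD/day.
T = T_base + 3.653 = 11.8 + 3.653 = 15.453 ≈ 15.5 °C.

15.5 °C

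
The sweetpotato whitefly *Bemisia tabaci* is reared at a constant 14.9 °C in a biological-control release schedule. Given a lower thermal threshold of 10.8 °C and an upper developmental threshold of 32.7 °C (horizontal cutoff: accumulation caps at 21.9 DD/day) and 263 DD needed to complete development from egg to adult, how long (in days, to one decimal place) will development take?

Daily accumulation = 14.9 − 10.8 = 4.1 DD/day.
Duration = 263 / 4.1 = 64.146 ≈ 64.1 days.

64.1 days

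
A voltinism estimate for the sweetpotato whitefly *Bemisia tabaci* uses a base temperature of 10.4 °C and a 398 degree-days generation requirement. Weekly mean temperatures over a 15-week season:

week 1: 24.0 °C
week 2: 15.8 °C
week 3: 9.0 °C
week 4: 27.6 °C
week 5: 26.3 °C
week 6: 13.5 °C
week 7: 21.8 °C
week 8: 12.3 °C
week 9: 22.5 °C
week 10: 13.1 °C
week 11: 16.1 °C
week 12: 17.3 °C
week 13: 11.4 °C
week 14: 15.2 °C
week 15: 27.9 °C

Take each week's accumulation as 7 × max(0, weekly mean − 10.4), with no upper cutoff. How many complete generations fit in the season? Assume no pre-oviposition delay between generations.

2 generations

Weekly DD (7 × max(0, T̄ − 10.4)): 95.2, 37.8, 0.0, 120.4, 111.3, 21.7, 79.8, 13.3, 84.7, 18.9, 39.9, 48.3, 7.0, 33.6, 122.5.
Season total = 834.4 DD.
Complete generations = ⌊834.4 / 398⌋ = 2.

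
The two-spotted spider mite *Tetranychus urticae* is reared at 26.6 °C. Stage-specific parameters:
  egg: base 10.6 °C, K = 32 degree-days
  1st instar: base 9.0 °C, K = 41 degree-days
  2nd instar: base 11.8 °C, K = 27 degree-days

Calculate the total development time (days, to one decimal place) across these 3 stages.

6.2 days

egg: 32 / (26.6 − 10.6) = 32 / 16.0 = 2.000 d.
1st instar: 41 / (26.6 − 9.0) = 41 / 17.6 = 2.330 d.
2nd instar: 27 / (26.6 − 11.8) = 27 / 14.8 = 1.824 d.
Sum = 6.154 ≈ 6.2 days.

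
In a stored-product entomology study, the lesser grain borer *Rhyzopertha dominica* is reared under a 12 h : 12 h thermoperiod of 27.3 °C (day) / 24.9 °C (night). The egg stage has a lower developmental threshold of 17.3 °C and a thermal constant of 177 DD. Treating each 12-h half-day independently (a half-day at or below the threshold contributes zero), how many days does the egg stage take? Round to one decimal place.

20.1 days

Day half: max(0, 27.3 − 17.3) × 0.5 = 10.0 × 0.5 = 5.00 DD.
Night half: max(0, 24.9 − 17.3) × 0.5 = 7.6 × 0.5 = 3.80 DD.
Per 24 h: 8.80 DD/day.
Duration = 177 / 8.80 = 20.114 ≈ 20.1 days.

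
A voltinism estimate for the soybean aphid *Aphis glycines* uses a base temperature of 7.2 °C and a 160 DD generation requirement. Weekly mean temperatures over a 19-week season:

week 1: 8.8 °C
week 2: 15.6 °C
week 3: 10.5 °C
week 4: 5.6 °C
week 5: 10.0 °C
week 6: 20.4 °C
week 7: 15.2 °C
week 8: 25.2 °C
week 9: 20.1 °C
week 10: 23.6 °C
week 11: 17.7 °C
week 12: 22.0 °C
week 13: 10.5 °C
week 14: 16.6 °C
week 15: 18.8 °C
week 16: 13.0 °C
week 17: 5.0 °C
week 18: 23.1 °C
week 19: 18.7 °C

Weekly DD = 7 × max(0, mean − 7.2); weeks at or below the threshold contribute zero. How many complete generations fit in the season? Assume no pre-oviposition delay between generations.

Weekly DD (7 × max(0, T̄ − 7.2)): 11.2, 58.8, 23.1, 0.0, 19.6, 92.4, 56.0, 126.0, 90.3, 114.8, 73.5, 103.6, 23.1, 65.8, 81.2, 40.6, 0.0, 111.3, 80.5.
Season total = 1171.8 DD.
Complete generations = ⌊1171.8 / 160⌋ = 7.

7 generations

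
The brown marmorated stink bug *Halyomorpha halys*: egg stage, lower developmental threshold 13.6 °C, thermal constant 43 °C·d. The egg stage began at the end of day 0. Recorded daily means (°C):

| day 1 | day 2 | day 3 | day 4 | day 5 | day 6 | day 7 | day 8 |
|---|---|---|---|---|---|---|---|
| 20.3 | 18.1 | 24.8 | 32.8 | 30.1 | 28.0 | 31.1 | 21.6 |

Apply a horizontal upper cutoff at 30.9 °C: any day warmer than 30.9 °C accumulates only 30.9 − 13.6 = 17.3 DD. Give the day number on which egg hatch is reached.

Daily DD above 13.6 °C (capped at 17.3): 6.7, 4.5, 11.2, 17.3, 16.5, 14.4, 17.3, 8.0.
Cumulative: 6.7, 11.2, 22.4, 39.7, 56.2, 70.6, 87.9, 95.9.
The total first reaches 43 DD on day 5.

day 5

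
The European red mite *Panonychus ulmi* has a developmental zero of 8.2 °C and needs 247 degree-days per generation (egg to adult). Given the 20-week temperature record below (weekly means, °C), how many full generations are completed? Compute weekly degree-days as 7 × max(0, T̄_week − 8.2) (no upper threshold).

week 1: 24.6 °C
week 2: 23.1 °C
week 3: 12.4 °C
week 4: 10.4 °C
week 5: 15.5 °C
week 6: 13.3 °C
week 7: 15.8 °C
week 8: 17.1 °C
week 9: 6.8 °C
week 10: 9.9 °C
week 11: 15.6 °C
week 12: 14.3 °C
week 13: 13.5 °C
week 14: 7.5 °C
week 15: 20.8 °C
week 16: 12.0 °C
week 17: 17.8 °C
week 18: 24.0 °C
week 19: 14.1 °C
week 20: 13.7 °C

3 generations

Weekly DD (7 × max(0, T̄ − 8.2)): 114.8, 104.3, 29.4, 15.4, 51.1, 35.7, 53.2, 62.3, 0.0, 11.9, 51.8, 42.7, 37.1, 0.0, 88.2, 26.6, 67.2, 110.6, 41.3, 38.5.
Season total = 982.1 DD.
Complete generations = ⌊982.1 / 247⌋ = 3.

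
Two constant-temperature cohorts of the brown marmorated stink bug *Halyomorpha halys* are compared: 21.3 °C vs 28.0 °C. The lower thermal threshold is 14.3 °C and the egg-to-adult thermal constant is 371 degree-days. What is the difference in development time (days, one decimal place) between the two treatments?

At 21.3 °C: 371 / (21.3 − 14.3) = 371 / 7.0 = 53.000 d.
At 28.0 °C: 371 / (28.0 − 14.3) = 371 / 13.7 = 27.080 d.
Difference = |53.000 − 27.080| = 25.920 ≈ 25.9 days.

25.9 days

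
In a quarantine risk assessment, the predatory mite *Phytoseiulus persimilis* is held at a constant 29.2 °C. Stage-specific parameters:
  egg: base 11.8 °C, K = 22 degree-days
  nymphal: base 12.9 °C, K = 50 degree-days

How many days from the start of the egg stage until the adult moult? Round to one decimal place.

4.3 days

egg: 22 / (29.2 − 11.8) = 22 / 17.4 = 1.264 d.
nymphal: 50 / (29.2 − 12.9) = 50 / 16.3 = 3.067 d.
Sum = 4.332 ≈ 4.3 days.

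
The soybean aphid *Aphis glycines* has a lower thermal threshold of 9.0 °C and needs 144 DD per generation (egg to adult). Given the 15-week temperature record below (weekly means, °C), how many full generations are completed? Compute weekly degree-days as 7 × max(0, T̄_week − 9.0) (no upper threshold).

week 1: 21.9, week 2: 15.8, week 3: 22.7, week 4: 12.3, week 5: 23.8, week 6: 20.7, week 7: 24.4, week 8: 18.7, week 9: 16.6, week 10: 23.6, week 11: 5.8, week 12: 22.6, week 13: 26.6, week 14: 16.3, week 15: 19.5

7 generations

Weekly DD (7 × max(0, T̄ − 9.0)): 90.3, 47.6, 95.9, 23.1, 103.6, 81.9, 107.8, 67.9, 53.2, 102.2, 0.0, 95.2, 123.2, 51.1, 73.5.
Season total = 1116.5 DD.
Complete generations = ⌊1116.5 / 144⌋ = 7.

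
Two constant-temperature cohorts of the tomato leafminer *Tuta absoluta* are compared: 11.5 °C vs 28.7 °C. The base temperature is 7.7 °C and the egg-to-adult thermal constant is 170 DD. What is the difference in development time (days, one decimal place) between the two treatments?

At 11.5 °C: 170 / (11.5 − 7.7) = 170 / 3.8 = 44.737 d.
At 28.7 °C: 170 / (28.7 − 7.7) = 170 / 21.0 = 8.095 d.
Difference = |44.737 − 8.095| = 36.642 ≈ 36.6 days.

36.6 days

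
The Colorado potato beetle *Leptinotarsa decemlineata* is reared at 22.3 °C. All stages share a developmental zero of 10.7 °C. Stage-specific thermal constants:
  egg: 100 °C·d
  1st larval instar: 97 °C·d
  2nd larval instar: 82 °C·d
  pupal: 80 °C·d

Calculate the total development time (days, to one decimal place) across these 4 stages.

Daily accumulation at 22.3 °C = 22.3 − 10.7 = 11.6 DD/day.
Total K = 100 + 97 + 82 + 80 = 359 DD.
Total duration = 359 / 11.6 = 30.948 ≈ 30.9 days.

30.9 days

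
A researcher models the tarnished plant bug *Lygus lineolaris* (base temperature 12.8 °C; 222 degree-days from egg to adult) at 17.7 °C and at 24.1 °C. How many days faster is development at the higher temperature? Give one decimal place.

At 17.7 °C: 222 / (17.7 − 12.8) = 222 / 4.9 = 45.306 d.
At 24.1 °C: 222 / (24.1 − 12.8) = 222 / 11.3 = 19.646 d.
Difference = |45.306 − 19.646| = 25.660 ≈ 25.7 days.

25.7 days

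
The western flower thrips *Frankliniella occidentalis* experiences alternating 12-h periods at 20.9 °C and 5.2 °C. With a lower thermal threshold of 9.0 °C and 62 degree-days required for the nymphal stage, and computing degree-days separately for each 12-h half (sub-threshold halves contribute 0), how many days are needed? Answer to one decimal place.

Day half: max(0, 20.9 − 9.0) × 0.5 = 11.9 × 0.5 = 5.95 DD.
Night half: max(0, 5.2 − 9.0) × 0.5 = 0.0 × 0.5 = 0.00 DD.
Per 24 h: 5.95 DD/day.
Duration = 62 / 5.95 = 10.420 ≈ 10.4 days.

10.4 days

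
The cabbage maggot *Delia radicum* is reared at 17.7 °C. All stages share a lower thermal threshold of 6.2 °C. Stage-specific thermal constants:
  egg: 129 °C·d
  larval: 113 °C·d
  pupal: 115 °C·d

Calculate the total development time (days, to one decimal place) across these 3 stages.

Daily accumulation at 17.7 °C = 17.7 − 6.2 = 11.5 DD/day.
Total K = 129 + 113 + 115 = 357 DD.
Total duration = 357 / 11.5 = 31.043 ≈ 31.0 days.

31.0 days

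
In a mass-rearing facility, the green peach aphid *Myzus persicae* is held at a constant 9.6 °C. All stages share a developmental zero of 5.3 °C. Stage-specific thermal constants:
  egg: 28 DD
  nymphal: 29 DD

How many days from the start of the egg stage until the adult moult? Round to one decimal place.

Daily accumulation at 9.6 °C = 9.6 − 5.3 = 4.3 DD/day.
Total K = 28 + 29 = 57 DD.
Total duration = 57 / 4.3 = 13.256 ≈ 13.3 days.

13.3 days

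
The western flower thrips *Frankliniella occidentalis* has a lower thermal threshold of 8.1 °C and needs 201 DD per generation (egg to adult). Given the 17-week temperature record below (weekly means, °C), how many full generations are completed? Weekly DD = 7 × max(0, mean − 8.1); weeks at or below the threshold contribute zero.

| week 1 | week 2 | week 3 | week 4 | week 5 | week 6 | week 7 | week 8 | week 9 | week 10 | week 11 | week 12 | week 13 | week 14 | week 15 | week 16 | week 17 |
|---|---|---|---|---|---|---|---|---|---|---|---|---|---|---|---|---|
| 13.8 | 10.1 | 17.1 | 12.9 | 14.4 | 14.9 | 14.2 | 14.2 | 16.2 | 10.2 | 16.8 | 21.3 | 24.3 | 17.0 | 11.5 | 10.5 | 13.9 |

4 generations

Weekly DD (7 × max(0, T̄ − 8.1)): 39.9, 14.0, 63.0, 33.6, 44.1, 47.6, 42.7, 42.7, 56.7, 14.7, 60.9, 92.4, 113.4, 62.3, 23.8, 16.8, 40.6.
Season total = 809.2 DD.
Complete generations = ⌊809.2 / 201⌋ = 4.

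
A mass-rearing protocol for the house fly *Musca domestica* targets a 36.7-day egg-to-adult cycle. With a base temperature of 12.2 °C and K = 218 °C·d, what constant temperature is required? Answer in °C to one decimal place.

Required daily accumulation = 218 / 36.7 = 5.940 DD/day.
T = T_base + 5.940 = 12.2 + 5.940 = 18.140 ≈ 18.1 °C.

18.1 °C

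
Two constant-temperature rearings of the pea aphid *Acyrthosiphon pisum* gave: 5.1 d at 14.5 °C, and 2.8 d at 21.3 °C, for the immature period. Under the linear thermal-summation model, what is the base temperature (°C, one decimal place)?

Linear rate model ⇒ the product D·(T − T_b) is constant across temperatures.
5.1·(14.5 − T_b) = 2.8·(21.3 − T_b)
T_b = (5.1·14.5 − 2.8·21.3) / (5.1 − 2.8) = 14.31 / 2.3 = 6.222 °C ≈ 6.2 °C.

6.2 °C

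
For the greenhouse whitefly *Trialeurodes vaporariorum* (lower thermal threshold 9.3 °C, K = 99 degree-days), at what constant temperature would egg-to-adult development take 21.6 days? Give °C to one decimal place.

Required daily accumulation = 99 / 21.6 = 4.583 DD/day.
T = T_base + 4.583 = 9.3 + 4.583 = 13.883 ≈ 13.9 °C.

13.9 °C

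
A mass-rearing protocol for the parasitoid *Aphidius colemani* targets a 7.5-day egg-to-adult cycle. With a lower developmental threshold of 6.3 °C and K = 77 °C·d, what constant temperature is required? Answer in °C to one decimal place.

Required daily accumulation = 77 / 7.5 = 10.267 DD/day.
T = T_base + 10.267 = 6.3 + 10.267 = 16.567 ≈ 16.6 °C.

16.6 °C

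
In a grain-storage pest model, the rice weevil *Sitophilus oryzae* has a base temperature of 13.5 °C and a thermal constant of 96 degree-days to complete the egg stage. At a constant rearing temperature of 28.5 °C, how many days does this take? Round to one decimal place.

Daily accumulation = 28.5 − 13.5 = 15.0 DD/day.
Duration = 96 / 15.0 = 6.400 ≈ 6.4 days.

6.4 days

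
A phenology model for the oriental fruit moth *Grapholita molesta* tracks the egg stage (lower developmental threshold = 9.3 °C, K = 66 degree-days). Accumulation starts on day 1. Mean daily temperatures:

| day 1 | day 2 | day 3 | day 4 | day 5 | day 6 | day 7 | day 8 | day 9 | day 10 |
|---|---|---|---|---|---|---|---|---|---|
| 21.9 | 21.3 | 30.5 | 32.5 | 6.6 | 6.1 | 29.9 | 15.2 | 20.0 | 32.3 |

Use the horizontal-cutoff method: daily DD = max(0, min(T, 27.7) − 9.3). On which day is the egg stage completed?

Daily DD above 9.3 °C (capped at 18.4): 12.6, 12.0, 18.4, 18.4, 0.0, 0.0, 18.4, 5.9, 10.7, 18.4.
Cumulative: 12.6, 24.6, 43.0, 61.4, 61.4, 61.4, 79.8, 85.7, 96.4, 114.8.
The total first reaches 66 DD on day 7.

day 7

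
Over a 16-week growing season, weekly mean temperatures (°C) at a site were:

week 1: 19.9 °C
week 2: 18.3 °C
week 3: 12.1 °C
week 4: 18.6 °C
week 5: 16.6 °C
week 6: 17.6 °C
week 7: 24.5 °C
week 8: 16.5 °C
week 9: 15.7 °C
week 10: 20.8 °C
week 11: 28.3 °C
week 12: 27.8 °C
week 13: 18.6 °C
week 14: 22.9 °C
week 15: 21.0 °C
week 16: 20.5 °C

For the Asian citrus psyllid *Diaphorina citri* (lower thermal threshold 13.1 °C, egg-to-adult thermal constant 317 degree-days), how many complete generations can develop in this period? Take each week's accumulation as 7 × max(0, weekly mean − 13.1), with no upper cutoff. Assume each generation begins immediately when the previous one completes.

2 generations

Weekly DD (7 × max(0, T̄ − 13.1)): 47.6, 36.4, 0.0, 38.5, 24.5, 31.5, 79.8, 23.8, 18.2, 53.9, 106.4, 102.9, 38.5, 68.6, 55.3, 51.8.
Season total = 777.7 DD.
Complete generations = ⌊777.7 / 317⌋ = 2.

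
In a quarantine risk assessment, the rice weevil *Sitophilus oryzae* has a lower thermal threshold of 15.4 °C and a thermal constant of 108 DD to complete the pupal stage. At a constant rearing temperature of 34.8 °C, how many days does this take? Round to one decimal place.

Daily accumulation = 34.8 − 15.4 = 19.4 DD/day.
Duration = 108 / 19.4 = 5.567 ≈ 5.6 days.

5.6 days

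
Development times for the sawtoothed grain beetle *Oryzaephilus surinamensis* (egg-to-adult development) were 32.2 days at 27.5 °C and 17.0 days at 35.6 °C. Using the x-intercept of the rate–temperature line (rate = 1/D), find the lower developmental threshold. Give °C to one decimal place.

18.4 °C

Linear rate model ⇒ the product D·(T − T_b) is constant across temperatures.
32.2·(27.5 − T_b) = 17.0·(35.6 − T_b)
T_b = (32.2·27.5 − 17.0·35.6) / (32.2 − 17.0) = 280.30 / 15.2 = 18.441 °C ≈ 18.4 °C.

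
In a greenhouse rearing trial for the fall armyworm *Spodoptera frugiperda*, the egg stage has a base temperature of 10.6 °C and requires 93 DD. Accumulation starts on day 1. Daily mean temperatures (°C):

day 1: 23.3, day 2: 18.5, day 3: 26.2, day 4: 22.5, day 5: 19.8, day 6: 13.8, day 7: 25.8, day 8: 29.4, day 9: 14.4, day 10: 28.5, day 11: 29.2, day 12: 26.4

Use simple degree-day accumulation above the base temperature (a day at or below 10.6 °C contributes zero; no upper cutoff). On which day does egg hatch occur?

day 8

Daily DD above 10.6 °C: 12.7, 7.9, 15.6, 11.9, 9.2, 3.2, 15.2, 18.8, 3.8, 17.9, 18.6, 15.8.
Cumulative: 12.7, 20.6, 36.2, 48.1, 57.3, 60.5, 75.7, 94.5, 98.3, 116.2, 134.8, 150.6.
The total first reaches 93 DD on day 8.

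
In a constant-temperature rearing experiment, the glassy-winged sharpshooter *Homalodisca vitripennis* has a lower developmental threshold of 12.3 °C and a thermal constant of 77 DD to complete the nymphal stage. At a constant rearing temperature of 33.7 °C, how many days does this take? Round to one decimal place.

3.6 days

Daily accumulation = 33.7 − 12.3 = 21.4 DD/day.
Duration = 77 / 21.4 = 3.598 ≈ 3.6 days.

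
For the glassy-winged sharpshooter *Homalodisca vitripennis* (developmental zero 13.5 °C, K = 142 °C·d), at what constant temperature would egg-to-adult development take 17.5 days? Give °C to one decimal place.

Required daily accumulation = 142 / 17.5 = 8.114 DD/day.
T = T_base + 8.114 = 13.5 + 8.114 = 21.614 ≈ 21.6 °C.

21.6 °C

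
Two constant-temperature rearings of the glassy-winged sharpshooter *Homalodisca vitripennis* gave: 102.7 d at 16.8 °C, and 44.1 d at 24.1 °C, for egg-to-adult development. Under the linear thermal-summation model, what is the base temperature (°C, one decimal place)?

Under the model K = D·(T − T_b), so D₁·(T₁ − T_b) = D₂·(T₂ − T_b).
102.7·(16.8 − T_b) = 44.1·(24.1 − T_b)
T_b = (102.7·16.8 − 44.1·24.1) / (102.7 − 44.1) = 662.55 / 58.6 = 11.306 °C ≈ 11.3 °C.

11.3 °C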